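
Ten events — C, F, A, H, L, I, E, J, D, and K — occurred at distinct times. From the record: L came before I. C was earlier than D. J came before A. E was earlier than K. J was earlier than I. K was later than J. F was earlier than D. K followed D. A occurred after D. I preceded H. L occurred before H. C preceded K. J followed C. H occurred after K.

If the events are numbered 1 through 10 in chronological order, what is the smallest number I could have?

C, J, and L must all come before I — 3 forced predecessors.
Nothing else is forced ahead of I, so its earliest slot is position 3 + 1 = 4.

4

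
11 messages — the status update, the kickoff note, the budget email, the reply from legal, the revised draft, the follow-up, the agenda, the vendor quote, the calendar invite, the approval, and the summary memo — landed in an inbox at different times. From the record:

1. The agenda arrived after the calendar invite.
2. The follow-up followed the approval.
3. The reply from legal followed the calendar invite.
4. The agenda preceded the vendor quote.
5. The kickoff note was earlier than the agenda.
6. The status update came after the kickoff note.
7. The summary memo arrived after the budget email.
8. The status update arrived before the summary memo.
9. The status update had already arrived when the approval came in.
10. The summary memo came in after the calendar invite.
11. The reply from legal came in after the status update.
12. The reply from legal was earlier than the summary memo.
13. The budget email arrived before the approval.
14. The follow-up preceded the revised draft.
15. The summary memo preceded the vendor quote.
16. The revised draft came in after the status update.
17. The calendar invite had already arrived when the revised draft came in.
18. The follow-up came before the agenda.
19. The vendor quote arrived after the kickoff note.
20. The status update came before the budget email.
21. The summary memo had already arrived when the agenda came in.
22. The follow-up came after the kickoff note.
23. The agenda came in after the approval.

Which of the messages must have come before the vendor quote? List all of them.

Directly stated before the vendor quote: the agenda, the kickoff note, and the summary memo.
The approval reaches the vendor quote via the approval → the agenda → the vendor quote.
The budget email reaches the vendor quote via the budget email → the summary memo → the vendor quote.
The calendar invite reaches the vendor quote via the calendar invite → the summary memo → the vendor quote.
Likewise the follow-up, the reply from legal, and the status update each reach the vendor quote by chaining the stated constraints.

the agenda, the approval, the budget email, the calendar invite, the follow-up, the kickoff note, the reply from legal, the status update, the summary memo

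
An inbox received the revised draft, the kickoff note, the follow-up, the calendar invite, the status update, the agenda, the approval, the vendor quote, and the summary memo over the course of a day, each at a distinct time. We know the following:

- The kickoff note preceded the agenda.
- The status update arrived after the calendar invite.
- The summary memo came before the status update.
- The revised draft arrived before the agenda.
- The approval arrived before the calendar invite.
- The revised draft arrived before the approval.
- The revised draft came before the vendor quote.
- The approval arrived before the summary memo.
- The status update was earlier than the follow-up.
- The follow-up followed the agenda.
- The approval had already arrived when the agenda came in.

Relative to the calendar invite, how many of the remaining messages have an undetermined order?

4

Forced before the calendar invite: the approval and the revised draft; forced after the calendar invite: the follow-up and the status update.
That leaves the agenda, the kickoff note, the summary memo, and the vendor quote with no forced order relative to the calendar invite — 4.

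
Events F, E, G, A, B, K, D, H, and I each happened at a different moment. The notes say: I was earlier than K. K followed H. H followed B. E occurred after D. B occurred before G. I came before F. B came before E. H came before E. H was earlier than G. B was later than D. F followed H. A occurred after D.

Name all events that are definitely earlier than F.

B, D, H, I

Directly stated before F: H and I.
B reaches F via B → H → F.
D reaches F via D → B → H → F.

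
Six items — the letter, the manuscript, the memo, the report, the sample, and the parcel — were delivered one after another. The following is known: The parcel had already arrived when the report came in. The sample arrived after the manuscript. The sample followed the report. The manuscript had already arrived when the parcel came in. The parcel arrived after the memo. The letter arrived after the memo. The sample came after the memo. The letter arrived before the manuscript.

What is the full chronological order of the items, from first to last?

the memo, the letter, the manuscript, the parcel, the report, the sample

The constraints fix every adjacent pair, so only one ordering works:
the memo → the letter → the manuscript → the parcel → the report → the sample.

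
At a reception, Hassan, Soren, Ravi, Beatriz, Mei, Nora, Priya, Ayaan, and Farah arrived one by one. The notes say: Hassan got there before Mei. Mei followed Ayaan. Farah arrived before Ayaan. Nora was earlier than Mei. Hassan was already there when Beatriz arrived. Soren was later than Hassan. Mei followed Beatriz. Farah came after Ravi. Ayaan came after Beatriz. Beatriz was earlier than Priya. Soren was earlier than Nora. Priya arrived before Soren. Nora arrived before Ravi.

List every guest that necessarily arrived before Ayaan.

Directly stated before Ayaan: Beatriz and Farah.
Hassan reaches Ayaan via Hassan → Beatriz → Ayaan.
Nora reaches Ayaan via Nora → Ravi → Farah → Ayaan.
Priya reaches Ayaan via Priya → Soren → Nora → Ravi → Farah → Ayaan.
Likewise Ravi and Soren each reach Ayaan by chaining the stated constraints.

Beatriz, Farah, Hassan, Nora, Priya, Ravi, Soren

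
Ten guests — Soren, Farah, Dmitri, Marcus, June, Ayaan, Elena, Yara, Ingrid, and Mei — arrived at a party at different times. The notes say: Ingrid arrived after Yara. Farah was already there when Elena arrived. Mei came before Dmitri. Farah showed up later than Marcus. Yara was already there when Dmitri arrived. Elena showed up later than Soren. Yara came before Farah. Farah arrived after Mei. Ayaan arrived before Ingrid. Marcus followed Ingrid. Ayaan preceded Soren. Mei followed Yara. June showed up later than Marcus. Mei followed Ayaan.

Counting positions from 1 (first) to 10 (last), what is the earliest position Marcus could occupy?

Ayaan, Ingrid, and Yara must all come before Marcus — 3 forced predecessors.
Nothing else is forced ahead of Marcus, so their earliest slot is position 3 + 1 = 4.

4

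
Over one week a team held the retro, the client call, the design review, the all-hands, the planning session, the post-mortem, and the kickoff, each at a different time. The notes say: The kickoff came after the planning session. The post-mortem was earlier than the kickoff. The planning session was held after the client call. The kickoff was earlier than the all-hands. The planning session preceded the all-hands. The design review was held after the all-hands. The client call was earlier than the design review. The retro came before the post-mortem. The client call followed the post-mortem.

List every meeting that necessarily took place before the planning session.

Directly stated before the planning session: the client call.
The post-mortem reaches the planning session via the post-mortem → the client call → the planning session.
The retro reaches the planning session via the retro → the post-mortem → the client call → the planning session.
No chain forces the design review (or any of the others) ahead of the planning session.

the client call, the post-mortem, the retro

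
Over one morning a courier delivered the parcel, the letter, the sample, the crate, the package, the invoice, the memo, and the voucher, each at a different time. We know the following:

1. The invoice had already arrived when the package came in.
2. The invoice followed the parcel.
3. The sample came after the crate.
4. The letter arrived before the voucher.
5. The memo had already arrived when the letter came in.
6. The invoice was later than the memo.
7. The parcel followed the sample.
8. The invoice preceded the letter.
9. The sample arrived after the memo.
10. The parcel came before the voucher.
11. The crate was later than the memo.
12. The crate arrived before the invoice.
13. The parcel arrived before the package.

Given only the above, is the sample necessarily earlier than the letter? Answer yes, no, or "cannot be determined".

yes

Chain the constraints: the sample → the parcel → the invoice → the letter. Each link is directly stated, so the sample comes before the letter.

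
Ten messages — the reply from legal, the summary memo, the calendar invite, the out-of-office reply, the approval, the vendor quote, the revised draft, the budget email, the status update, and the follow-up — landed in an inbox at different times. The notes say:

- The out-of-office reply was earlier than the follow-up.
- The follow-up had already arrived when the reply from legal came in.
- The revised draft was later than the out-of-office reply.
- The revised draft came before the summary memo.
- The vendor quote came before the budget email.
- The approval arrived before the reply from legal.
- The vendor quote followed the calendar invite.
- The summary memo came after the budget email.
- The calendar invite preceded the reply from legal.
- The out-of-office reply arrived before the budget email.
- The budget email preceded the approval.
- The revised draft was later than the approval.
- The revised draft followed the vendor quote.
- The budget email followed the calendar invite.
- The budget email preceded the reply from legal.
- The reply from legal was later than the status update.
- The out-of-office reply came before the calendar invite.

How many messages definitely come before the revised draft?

Directly stated before the revised draft: the approval, the out-of-office reply, and the vendor quote.
The budget email reaches the revised draft via the budget email → the approval → the revised draft.
The calendar invite reaches the revised draft via the calendar invite → the vendor quote → the revised draft.
That's the approval, the budget email, the calendar invite, the out-of-office reply, and the vendor quote — 5 in all.

5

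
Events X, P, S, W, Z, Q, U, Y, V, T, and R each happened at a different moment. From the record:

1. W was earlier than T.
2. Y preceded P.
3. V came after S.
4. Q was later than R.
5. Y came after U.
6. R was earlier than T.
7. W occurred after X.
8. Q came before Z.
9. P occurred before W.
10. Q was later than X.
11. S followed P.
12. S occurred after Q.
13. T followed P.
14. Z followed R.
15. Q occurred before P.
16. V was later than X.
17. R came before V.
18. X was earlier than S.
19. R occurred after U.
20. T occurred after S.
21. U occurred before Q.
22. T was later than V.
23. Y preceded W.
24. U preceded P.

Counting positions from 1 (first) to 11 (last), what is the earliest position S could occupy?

7

P, Q, R, U, X, and Y must all come before S — 6 forced predecessors.
Nothing else is forced ahead of S, so its earliest slot is position 6 + 1 = 7.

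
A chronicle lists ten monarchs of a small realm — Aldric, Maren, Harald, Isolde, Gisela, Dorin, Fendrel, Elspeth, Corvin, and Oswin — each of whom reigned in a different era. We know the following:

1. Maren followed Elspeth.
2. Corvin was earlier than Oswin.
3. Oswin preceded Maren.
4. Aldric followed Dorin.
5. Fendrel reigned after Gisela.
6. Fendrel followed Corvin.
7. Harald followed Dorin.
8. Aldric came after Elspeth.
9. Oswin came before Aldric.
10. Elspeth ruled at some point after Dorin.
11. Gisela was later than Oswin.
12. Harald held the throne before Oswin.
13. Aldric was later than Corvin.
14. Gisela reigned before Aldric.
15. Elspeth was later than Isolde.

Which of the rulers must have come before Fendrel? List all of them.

Directly stated before Fendrel: Corvin and Gisela.
Dorin reaches Fendrel via Dorin → Harald → Oswin → Gisela → Fendrel.
Harald reaches Fendrel via Harald → Oswin → Gisela → Fendrel.
Oswin reaches Fendrel via Oswin → Gisela → Fendrel.
No chain forces Isolde (or any of the others) ahead of Fendrel.

Corvin, Dorin, Gisela, Harald, Oswin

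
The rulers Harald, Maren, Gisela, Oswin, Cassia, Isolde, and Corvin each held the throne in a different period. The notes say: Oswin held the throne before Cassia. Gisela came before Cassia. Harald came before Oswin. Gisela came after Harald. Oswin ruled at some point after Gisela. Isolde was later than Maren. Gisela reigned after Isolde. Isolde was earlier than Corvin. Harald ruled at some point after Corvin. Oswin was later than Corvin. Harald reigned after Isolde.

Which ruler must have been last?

Cassia

Every other ruler has a chain of constraints placing them before Cassia, so Cassia is last.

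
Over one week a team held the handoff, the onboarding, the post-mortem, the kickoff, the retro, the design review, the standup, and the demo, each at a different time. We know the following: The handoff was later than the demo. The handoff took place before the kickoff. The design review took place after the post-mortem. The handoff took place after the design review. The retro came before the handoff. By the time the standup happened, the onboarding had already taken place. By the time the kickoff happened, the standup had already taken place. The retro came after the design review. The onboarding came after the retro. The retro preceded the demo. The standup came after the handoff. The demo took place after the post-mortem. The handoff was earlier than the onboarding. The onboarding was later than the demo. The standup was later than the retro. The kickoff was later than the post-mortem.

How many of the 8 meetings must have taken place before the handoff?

Directly stated before the handoff: the demo, the design review, and the retro.
The post-mortem reaches the handoff via the post-mortem → the design review → the handoff.
No chain forces the kickoff (or any of the others) ahead of the handoff.
That's the demo, the design review, the post-mortem, and the retro — 4 in all.

4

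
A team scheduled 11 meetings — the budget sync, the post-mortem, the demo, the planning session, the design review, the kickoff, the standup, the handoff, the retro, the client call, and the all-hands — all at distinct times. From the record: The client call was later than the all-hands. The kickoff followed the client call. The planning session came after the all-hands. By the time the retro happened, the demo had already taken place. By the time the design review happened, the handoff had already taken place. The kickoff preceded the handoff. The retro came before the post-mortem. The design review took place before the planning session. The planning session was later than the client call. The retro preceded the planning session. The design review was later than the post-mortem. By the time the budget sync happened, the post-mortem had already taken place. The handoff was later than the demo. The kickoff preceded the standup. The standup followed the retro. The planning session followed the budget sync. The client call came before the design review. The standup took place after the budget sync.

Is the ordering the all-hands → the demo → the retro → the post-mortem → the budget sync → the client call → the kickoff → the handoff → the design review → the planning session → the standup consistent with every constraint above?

yes

Check each stated constraint against the proposed order — e.g. the retro is ahead of the standup; the all-hands is ahead of the planning session. Every pair is in the required order; nothing is violated.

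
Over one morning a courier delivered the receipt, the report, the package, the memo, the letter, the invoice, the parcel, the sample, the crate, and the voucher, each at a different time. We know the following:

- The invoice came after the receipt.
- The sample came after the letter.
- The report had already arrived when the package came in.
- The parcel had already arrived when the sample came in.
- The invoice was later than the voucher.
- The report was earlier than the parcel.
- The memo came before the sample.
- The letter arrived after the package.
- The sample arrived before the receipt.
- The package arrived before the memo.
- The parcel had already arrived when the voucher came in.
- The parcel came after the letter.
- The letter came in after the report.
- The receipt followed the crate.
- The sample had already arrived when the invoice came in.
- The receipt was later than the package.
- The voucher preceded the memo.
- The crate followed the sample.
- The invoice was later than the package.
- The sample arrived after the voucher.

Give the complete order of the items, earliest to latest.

the report, the package, the letter, the parcel, the voucher, the memo, the sample, the crate, the receipt, the invoice

The constraints fix every adjacent pair, so only one ordering works:
the report → the package → the letter → the parcel → the voucher → the memo → the sample → the crate → the receipt → the invoice.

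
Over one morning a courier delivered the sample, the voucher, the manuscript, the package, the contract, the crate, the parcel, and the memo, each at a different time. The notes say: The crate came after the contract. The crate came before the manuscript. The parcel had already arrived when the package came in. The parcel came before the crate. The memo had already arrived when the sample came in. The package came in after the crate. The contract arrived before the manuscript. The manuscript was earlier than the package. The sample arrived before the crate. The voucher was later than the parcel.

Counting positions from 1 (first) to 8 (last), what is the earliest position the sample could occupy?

2

The memo must come before the sample — 1 forced predecessor.
Nothing else is forced ahead of the sample, so its earliest slot is position 1 + 1 = 2.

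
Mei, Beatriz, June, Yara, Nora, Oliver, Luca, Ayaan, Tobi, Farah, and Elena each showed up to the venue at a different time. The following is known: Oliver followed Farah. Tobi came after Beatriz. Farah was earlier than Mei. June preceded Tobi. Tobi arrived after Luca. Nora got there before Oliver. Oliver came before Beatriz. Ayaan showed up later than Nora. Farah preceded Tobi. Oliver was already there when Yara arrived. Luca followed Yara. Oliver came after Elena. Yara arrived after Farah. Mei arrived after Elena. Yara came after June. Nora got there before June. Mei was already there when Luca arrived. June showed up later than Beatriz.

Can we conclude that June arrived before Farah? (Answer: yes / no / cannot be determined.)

no

Tracing the constraints gives Farah → Oliver → Beatriz → June, so Farah must come before June.
That means June cannot be before Farah.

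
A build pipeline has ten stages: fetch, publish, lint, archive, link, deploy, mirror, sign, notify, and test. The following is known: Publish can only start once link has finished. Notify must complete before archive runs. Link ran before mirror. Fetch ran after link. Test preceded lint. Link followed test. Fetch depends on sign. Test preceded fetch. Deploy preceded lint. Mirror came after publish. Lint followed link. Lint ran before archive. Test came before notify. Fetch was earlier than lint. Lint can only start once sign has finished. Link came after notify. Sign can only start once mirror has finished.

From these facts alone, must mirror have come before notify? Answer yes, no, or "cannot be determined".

no

Tracing the constraints gives notify → link → mirror, so notify must come before mirror.
That means mirror cannot be before notify.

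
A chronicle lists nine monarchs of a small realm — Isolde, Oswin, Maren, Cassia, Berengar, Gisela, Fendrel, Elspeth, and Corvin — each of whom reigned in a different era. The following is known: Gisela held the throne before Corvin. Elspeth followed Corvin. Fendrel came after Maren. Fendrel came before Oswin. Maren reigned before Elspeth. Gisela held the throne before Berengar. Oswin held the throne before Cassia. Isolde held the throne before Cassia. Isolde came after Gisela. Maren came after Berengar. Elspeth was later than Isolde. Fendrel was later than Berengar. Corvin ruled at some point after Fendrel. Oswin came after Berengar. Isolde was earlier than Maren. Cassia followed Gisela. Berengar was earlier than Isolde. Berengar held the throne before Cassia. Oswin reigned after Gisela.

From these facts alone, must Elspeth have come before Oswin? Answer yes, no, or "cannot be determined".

cannot be determined

No chain of stated constraints runs from Elspeth to Oswin, and none runs from Oswin to Elspeth either.
So the relative order of Elspeth and Oswin is not fixed by the given facts.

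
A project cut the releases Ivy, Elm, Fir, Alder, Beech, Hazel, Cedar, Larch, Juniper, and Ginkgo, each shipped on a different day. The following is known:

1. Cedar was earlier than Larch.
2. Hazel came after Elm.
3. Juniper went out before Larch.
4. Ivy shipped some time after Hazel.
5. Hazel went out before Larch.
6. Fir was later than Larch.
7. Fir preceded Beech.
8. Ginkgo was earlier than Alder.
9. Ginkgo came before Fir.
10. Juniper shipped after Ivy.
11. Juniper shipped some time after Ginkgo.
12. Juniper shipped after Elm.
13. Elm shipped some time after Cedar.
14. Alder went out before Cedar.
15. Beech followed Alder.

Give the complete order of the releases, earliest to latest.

Ginkgo, Alder, Cedar, Elm, Hazel, Ivy, Juniper, Larch, Fir, Beech

The constraints fix every adjacent pair, so only one ordering works:
Ginkgo → Alder → Cedar → Elm → Hazel → Ivy → Juniper → Larch → Fir → Beech.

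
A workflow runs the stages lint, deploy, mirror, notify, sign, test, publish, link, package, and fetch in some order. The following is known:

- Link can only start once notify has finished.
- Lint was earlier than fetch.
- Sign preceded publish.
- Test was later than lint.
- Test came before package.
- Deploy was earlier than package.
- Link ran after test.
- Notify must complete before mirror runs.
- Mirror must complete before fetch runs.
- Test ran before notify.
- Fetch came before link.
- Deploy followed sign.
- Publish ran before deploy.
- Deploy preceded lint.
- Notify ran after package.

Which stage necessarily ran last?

link

Every other stage has a chain of constraints placing it before link, so link is last.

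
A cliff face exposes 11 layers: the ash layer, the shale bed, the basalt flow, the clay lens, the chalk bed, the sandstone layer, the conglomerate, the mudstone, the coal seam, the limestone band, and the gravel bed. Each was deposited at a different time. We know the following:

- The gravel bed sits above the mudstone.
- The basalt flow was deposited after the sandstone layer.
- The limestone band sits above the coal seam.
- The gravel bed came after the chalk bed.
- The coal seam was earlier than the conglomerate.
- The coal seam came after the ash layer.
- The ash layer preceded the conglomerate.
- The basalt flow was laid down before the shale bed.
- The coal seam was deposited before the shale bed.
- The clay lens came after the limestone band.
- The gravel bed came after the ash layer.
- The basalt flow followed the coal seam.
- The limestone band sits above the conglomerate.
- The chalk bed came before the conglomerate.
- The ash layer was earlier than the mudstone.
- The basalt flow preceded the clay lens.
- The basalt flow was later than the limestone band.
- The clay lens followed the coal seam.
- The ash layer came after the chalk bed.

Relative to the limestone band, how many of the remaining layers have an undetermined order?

3

Forced before the limestone band: the ash layer, the chalk bed, the coal seam, and the conglomerate; forced after the limestone band: the basalt flow, the clay lens, and the shale bed.
That leaves the gravel bed, the mudstone, and the sandstone layer with no forced order relative to the limestone band — 3.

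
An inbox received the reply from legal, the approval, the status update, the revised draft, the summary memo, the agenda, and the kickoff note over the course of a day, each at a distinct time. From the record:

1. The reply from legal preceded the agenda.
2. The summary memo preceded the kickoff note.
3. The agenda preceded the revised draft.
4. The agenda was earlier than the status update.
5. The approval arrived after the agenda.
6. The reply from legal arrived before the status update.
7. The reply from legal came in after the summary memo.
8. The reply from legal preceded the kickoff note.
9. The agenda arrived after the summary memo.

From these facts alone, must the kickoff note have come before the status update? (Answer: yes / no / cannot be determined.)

No chain of stated constraints runs from the kickoff note to the status update, and none runs from the status update to the kickoff note either.
So the relative order of the kickoff note and the status update is not fixed by the given facts.

cannot be determined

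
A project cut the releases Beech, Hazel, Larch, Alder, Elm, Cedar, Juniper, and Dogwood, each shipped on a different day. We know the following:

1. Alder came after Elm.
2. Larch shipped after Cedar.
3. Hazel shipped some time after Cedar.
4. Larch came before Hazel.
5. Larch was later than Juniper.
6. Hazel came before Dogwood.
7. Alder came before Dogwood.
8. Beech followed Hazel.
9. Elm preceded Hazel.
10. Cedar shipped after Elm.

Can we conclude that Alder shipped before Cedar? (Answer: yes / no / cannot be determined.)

cannot be determined

No chain of stated constraints runs from Alder to Cedar, and none runs from Cedar to Alder either.
So the relative order of Alder and Cedar is not fixed by the given facts.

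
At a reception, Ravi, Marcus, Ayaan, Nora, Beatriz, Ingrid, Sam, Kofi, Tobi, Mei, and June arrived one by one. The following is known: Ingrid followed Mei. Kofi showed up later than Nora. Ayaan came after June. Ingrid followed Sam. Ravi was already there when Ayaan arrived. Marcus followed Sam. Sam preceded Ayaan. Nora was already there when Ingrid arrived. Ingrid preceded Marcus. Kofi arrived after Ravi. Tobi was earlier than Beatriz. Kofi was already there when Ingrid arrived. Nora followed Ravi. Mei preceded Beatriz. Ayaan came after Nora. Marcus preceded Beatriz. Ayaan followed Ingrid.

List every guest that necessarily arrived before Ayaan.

Directly stated before Ayaan: Ingrid, June, Nora, Ravi, and Sam.
Kofi reaches Ayaan via Kofi → Ingrid → Ayaan.
Mei reaches Ayaan via Mei → Ingrid → Ayaan.

Ingrid, June, Kofi, Mei, Nora, Ravi, Sam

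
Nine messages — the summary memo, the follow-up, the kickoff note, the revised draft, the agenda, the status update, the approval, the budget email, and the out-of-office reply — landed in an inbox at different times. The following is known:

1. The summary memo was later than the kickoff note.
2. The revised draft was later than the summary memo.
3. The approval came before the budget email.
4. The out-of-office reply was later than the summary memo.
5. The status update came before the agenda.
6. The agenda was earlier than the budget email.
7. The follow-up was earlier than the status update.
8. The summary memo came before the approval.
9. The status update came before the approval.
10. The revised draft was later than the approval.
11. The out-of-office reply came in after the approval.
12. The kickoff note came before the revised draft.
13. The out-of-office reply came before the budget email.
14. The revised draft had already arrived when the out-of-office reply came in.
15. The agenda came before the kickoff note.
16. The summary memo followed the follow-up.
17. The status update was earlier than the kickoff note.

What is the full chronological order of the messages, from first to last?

The constraints fix every adjacent pair, so only one ordering works:
the follow-up → the status update → the agenda → the kickoff note → the summary memo → the approval → the revised draft → the out-of-office reply → the budget email.

the follow-up, the status update, the agenda, the kickoff note, the summary memo, the approval, the revised draft, the out-of-office reply, the budget email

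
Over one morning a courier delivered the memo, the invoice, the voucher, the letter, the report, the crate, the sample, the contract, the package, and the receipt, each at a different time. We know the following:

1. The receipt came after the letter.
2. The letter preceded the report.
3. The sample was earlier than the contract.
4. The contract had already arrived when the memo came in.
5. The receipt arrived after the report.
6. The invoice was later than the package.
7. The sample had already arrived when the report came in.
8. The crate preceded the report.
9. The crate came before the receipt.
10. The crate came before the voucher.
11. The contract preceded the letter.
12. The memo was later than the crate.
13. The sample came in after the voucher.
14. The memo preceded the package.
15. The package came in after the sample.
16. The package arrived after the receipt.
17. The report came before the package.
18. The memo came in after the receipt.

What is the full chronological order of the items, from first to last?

the crate, the voucher, the sample, the contract, the letter, the report, the receipt, the memo, the package, the invoice

The constraints fix every adjacent pair, so only one ordering works:
the crate → the voucher → the sample → the contract → the letter → the report → the receipt → the memo → the package → the invoice.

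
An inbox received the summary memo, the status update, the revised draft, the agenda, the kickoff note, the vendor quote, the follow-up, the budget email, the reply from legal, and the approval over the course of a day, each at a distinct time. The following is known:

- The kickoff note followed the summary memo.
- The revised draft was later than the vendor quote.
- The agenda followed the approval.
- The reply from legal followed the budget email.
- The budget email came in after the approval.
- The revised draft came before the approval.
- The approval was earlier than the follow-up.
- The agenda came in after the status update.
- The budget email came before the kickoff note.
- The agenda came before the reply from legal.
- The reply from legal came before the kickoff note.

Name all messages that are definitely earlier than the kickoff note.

the agenda, the approval, the budget email, the reply from legal, the revised draft, the status update, the summary memo, the vendor quote

Directly stated before the kickoff note: the budget email, the reply from legal, and the summary memo.
The agenda reaches the kickoff note via the agenda → the reply from legal → the kickoff note.
The approval reaches the kickoff note via the approval → the budget email → the kickoff note.
The revised draft reaches the kickoff note via the revised draft → the approval → the budget email → the kickoff note.
Likewise the status update and the vendor quote each reach the kickoff note by chaining the stated constraints.
No chain forces the follow-up ahead of the kickoff note.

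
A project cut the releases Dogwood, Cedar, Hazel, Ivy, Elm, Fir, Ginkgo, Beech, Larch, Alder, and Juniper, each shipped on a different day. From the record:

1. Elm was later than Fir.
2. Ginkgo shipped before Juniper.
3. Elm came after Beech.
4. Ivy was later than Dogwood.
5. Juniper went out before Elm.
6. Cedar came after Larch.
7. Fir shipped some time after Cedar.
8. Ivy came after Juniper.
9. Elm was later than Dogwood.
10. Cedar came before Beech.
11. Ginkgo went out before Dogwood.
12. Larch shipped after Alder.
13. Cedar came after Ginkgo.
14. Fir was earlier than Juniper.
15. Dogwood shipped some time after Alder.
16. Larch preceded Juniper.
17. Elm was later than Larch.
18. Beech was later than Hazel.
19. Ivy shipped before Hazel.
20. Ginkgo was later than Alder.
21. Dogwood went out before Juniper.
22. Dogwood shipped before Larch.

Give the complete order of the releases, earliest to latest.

The constraints fix every adjacent pair, so only one ordering works:
Alder → Ginkgo → Dogwood → Larch → Cedar → Fir → Juniper → Ivy → Hazel → Beech → Elm.

Alder, Ginkgo, Dogwood, Larch, Cedar, Fir, Juniper, Ivy, Hazel, Beech, Elm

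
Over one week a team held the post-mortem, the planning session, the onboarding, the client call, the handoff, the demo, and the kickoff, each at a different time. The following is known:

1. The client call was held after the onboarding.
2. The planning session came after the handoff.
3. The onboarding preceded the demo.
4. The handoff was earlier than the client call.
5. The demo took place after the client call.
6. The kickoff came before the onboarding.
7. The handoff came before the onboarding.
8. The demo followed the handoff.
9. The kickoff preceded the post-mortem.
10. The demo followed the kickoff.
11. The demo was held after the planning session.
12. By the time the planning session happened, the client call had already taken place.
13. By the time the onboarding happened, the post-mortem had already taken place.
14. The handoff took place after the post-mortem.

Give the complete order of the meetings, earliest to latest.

the kickoff, the post-mortem, the handoff, the onboarding, the client call, the planning session, the demo

The constraints fix every adjacent pair, so only one ordering works:
the kickoff → the post-mortem → the handoff → the onboarding → the client call → the planning session → the demo.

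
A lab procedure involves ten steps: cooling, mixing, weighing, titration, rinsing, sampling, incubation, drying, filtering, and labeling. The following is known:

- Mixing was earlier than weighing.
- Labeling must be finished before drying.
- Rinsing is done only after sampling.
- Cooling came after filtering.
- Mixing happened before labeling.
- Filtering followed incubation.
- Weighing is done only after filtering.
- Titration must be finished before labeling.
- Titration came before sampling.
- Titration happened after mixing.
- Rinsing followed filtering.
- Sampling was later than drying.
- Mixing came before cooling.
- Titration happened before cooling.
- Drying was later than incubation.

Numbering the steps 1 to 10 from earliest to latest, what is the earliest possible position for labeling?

3

Mixing and titration must both come before labeling — 2 forced predecessors.
Nothing else is forced ahead of labeling, so its earliest slot is position 2 + 1 = 3.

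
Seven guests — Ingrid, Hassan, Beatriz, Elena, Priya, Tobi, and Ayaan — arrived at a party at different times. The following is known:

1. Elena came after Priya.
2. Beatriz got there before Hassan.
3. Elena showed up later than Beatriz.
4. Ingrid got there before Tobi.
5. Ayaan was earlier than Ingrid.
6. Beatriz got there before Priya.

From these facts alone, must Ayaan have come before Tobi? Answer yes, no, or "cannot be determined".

Chain the constraints: Ayaan → Ingrid → Tobi. Each link is directly stated, so Ayaan comes before Tobi.

yes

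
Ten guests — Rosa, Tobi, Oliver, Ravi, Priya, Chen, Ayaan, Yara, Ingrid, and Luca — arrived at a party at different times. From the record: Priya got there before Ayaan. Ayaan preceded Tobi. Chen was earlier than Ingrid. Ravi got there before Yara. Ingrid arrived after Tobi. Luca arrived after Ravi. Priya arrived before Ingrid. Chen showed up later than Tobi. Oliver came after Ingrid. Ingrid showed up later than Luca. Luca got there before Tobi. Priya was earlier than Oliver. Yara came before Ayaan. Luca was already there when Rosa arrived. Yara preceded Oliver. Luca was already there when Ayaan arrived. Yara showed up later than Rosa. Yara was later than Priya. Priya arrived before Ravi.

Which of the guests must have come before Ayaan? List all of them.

Directly stated before Ayaan: Luca, Priya, and Yara.
Ravi reaches Ayaan via Ravi → Yara → Ayaan.
Rosa reaches Ayaan via Rosa → Yara → Ayaan.
No chain forces Ingrid (or any of the others) ahead of Ayaan.

Luca, Priya, Ravi, Rosa, Yara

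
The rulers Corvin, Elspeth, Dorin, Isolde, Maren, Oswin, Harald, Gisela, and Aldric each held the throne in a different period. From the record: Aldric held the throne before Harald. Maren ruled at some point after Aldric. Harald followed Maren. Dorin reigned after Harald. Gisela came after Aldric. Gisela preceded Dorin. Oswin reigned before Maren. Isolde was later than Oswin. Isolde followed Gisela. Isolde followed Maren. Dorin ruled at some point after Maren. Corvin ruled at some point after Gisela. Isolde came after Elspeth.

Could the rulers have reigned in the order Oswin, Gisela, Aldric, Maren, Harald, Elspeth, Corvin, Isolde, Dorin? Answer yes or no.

no

The constraints require Aldric before Gisela, but in the proposed sequence Gisela appears ahead of Aldric. That one violation is enough.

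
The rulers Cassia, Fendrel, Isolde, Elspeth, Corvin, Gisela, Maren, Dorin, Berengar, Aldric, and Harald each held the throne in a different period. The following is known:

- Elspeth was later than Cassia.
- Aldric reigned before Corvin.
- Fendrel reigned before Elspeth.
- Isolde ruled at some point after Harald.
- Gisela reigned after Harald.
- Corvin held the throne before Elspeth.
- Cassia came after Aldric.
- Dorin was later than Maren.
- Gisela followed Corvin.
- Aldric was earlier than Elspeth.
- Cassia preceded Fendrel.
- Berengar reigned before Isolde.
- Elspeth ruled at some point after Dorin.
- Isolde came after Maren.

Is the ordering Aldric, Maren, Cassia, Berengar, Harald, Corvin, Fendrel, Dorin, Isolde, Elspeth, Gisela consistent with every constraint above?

yes

Check each stated constraint against the proposed order — e.g. Maren is ahead of Isolde; Aldric is ahead of Elspeth. Every pair is in the required order; nothing is violated.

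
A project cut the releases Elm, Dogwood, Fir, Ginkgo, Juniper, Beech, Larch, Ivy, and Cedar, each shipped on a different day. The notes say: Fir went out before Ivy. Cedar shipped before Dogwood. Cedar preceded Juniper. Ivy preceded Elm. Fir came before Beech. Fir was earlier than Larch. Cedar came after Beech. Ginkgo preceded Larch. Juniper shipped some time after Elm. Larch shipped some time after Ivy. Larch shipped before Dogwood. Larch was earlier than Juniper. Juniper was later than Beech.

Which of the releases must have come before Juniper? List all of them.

Beech, Cedar, Elm, Fir, Ginkgo, Ivy, Larch

Directly stated before Juniper: Beech, Cedar, Elm, and Larch.
Fir reaches Juniper via Fir → Larch → Juniper.
Ginkgo reaches Juniper via Ginkgo → Larch → Juniper.
Ivy reaches Juniper via Ivy → Larch → Juniper.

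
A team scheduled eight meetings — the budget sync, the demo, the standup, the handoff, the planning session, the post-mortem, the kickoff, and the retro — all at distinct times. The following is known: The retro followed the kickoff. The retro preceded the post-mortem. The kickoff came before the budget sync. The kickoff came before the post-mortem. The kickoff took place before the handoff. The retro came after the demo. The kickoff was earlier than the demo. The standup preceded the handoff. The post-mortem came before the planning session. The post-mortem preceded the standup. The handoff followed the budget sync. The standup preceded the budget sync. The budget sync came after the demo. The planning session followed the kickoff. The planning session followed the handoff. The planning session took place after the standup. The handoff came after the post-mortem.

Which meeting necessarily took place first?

The kickoff has a chain of constraints placing it before every other meeting, so the kickoff must be first.

the kickoff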